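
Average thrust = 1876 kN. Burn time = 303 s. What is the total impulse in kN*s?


It = 1876 * 303 = 568428 kN*s

568428 kN*s


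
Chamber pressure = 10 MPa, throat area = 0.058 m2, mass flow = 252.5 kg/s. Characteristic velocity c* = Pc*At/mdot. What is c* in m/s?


c* = 10e6 * 0.058 / 252.5 = 2297 m/s

2297 m/s


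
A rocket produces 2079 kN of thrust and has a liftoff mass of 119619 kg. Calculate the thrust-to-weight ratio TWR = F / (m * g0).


TWR = 2079000 / (119619 * 9.81) = 1.77

1.77


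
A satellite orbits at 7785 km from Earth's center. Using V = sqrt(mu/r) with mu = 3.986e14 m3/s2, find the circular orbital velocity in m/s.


V = sqrt(3.986e14 / 7785000) = 7155 m/s

7155 m/s


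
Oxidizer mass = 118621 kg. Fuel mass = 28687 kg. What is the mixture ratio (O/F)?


MR = 118621 / 28687 = 4.14

4.14


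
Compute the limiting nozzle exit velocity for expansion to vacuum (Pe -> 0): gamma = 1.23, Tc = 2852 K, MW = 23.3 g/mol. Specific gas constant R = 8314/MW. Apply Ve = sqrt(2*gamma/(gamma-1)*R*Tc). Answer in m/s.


R = 8314 / 23.3 = 356.82 J/(kg.K)
Ve = sqrt(2 * 1.23 / (1.23 - 1) * 356.82 * 2852) = 3299 m/s

3299 m/s


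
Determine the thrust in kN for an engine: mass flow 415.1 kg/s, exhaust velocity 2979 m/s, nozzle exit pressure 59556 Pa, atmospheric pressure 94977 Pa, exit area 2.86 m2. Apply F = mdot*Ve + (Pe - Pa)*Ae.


F = 415.1 * 2979 + (59556 - 94977) * 2.86 = 1.1353e+06 N = 1135.3 kN

1135.3 kN


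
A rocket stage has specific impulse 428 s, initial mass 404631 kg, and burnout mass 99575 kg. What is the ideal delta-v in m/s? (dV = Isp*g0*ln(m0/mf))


Ve = 428 * 9.81 = 4198.68 m/s
dV = 4198.68 * ln(404631/99575) = 5887 m/s

5887 m/s


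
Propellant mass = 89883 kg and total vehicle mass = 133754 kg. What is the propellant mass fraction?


PMF = 89883 / 133754 = 0.672

0.672


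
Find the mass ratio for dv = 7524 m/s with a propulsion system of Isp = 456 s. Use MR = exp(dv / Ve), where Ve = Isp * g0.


Ve = 456 * 9.81 = 4473.36 m/s
MR = exp(7524 / 4473.36) = 5.376

5.376


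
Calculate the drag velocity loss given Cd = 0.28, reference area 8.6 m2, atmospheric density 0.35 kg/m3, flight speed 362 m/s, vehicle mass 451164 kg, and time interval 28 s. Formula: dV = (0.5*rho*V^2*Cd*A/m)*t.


D = 0.5 * 0.35 * 362^2 * 0.28 * 8.6 = 55221.94 N
a = 55221.94 / 451164 = 0.1224 m/s2
dV = 0.1224 * 28 = 3.4 m/s

3.4 m/s


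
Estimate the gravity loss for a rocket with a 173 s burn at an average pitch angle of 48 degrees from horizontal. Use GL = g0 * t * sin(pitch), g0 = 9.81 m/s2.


GL = 9.81 * 173 * sin(48 deg) = 1261 m/s

1261 m/s


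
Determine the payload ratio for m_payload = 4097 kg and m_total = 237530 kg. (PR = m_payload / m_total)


PR = 4097 / 237530 = 0.0172

0.0172


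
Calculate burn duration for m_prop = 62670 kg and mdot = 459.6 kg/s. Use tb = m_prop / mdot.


tb = 62670 / 459.6 = 136.4 s

136.4 s


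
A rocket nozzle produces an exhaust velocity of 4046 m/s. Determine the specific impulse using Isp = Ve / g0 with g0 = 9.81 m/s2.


Isp = Ve / g0 = 4046 / 9.81 = 412.4 s

412.4 s


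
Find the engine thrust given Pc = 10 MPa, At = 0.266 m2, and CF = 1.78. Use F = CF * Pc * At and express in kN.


F = 1.78 * 10e6 * 0.266 = 4.7348e+06 N = 4734.8 kN

4734.8 kN


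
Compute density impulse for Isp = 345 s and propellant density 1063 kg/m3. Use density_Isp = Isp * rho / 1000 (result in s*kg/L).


rho*Isp = 345 * 1063 / 1000 = 367 s*kg/L

367 s*kg/L


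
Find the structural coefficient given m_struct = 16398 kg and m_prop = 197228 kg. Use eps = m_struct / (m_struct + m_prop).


eps = 16398 / (16398 + 197228) = 0.0768

0.0768


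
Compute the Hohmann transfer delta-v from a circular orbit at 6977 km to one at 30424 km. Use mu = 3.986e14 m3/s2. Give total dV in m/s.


V1 = sqrt(mu/r1) = 7558.48 m/s
dV1 = V1*(sqrt(2*r2/(r1+r2)) - 1) = 2082.38 m/s
V2 = sqrt(mu/r2) = 3619.6 m/s
dV2 = V2*(1 - sqrt(2*r1/(r1+r2))) = 1408.7 m/s
Total dV = 3491 m/s

3491 m/s


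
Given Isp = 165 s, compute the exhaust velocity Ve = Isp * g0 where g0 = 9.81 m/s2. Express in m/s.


Ve = Isp * g0 = 165 * 9.81 = 1618.7 m/s

1618.7 m/s


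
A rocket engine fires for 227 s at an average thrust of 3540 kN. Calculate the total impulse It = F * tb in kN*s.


It = 3540 * 227 = 803580 kN*s

803580 kN*s


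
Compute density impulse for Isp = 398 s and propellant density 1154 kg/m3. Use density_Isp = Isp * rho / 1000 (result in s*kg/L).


rho*Isp = 398 * 1154 / 1000 = 459 s*kg/L

459 s*kg/L


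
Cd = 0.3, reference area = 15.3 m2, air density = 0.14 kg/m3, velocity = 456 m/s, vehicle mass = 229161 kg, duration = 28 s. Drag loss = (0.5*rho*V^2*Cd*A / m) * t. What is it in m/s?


D = 0.5 * 0.14 * 456^2 * 0.3 * 15.3 = 66809.84 N
a = 66809.84 / 229161 = 0.2915 m/s2
dV = 0.2915 * 28 = 8.2 m/s

8.2 m/s


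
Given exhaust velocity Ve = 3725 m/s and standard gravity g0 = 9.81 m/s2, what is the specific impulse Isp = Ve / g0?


Isp = Ve / g0 = 3725 / 9.81 = 379.7 s

379.7 s


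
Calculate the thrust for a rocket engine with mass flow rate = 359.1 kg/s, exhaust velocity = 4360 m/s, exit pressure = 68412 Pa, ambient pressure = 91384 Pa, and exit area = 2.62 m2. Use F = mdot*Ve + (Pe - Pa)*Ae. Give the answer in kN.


F = 359.1 * 4360 + (68412 - 91384) * 2.62 = 1.5055e+06 N = 1505.5 kN

1505.5 kN


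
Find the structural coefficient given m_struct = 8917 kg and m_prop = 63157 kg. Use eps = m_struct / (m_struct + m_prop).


eps = 8917 / (8917 + 63157) = 0.1237

0.1237


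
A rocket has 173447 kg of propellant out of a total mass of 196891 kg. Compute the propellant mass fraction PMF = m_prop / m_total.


PMF = 173447 / 196891 = 0.881

0.881


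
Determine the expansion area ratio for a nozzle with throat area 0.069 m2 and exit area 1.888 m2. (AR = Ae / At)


AR = 1.888 / 0.069 = 27.4

27.4


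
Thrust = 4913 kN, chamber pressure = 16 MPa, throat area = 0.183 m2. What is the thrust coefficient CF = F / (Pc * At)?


CF = 4913000 / (16e6 * 0.183) = 1.68

1.68


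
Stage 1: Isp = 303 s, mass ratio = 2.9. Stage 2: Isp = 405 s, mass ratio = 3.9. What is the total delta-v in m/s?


dV1 = 303 * 9.81 * ln(2.9) = 3164.8 m/s
dV2 = 405 * 9.81 * ln(3.9) = 5407.2 m/s
Total dV = 3164.8 + 5407.2 = 8572.0 m/s ~ 8572 m/s

8572 m/s


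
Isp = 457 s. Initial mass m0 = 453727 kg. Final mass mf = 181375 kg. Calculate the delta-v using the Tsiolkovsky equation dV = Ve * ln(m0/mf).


Ve = 457 * 9.81 = 4483.17 m/s
dV = 4483.17 * ln(453727/181375) = 4111 m/s

4111 m/s


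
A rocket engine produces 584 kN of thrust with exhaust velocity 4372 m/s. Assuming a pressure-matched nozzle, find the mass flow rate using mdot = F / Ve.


mdot = F / Ve = 584000 / 4372 = 133.6 kg/s

133.6 kg/s


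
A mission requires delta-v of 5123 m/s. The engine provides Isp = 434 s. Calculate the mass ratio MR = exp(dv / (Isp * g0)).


Ve = 434 * 9.81 = 4257.54 m/s
MR = exp(5123 / 4257.54) = 3.331

3.331


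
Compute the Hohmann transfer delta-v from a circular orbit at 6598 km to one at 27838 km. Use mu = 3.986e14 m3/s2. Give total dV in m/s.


V1 = sqrt(mu/r1) = 7772.53 m/s
dV1 = V1*(sqrt(2*r2/(r1+r2)) - 1) = 2110.5 m/s
V2 = sqrt(mu/r2) = 3783.99 m/s
dV2 = V2*(1 - sqrt(2*r1/(r1+r2))) = 1441.57 m/s
Total dV = 3552 m/s

3552 m/s


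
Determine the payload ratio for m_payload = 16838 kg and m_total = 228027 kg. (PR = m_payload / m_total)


PR = 16838 / 228027 = 0.0738

0.0738


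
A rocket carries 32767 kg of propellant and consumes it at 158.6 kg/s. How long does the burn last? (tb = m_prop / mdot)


tb = 32767 / 158.6 = 206.6 s

206.6 s


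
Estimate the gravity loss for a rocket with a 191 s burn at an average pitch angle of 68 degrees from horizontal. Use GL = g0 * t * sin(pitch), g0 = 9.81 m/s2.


GL = 9.81 * 191 * sin(68 deg) = 1737 m/s

1737 m/s


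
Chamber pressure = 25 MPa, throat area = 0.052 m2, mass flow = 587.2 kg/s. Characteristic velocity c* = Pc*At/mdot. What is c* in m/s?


c* = 25e6 * 0.052 / 587.2 = 2214 m/s

2214 m/s


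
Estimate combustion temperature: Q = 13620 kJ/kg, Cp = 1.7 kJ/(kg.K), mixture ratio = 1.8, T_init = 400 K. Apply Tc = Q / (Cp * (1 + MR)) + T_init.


Tc = 13620 / (1.7 * (1 + 1.8)) + 400 = 3261 K

3261 K


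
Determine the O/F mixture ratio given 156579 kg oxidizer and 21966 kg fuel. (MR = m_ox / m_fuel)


MR = 156579 / 21966 = 7.13

7.13


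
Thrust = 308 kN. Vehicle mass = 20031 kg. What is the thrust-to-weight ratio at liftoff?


TWR = 308000 / (20031 * 9.81) = 1.57

1.57


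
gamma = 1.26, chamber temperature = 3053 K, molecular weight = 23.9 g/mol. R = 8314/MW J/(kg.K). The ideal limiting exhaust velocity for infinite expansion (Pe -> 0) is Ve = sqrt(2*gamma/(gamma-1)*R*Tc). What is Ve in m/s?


R = 8314 / 23.9 = 347.87 J/(kg.K)
Ve = sqrt(2 * 1.26 / (1.26 - 1) * 347.87 * 3053) = 3208 m/s

3208 m/s


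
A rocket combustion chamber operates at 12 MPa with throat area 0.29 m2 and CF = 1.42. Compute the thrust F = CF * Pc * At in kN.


F = 1.42 * 12e6 * 0.29 = 4.9416e+06 N = 4941.6 kN

4941.6 kN


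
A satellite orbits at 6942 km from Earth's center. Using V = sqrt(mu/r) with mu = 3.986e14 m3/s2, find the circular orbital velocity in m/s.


V = sqrt(3.986e14 / 6942000) = 7578 m/s

7578 m/s


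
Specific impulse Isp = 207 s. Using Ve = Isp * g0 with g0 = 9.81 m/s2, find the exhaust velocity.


Ve = Isp * g0 = 207 * 9.81 = 2030.7 m/s

2030.7 m/s


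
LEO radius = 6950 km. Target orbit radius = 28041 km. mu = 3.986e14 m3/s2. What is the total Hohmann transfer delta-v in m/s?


V1 = sqrt(mu/r1) = 7573.14 m/s
dV1 = V1*(sqrt(2*r2/(r1+r2)) - 1) = 2014.45 m/s
V2 = sqrt(mu/r2) = 3770.27 m/s
dV2 = V2*(1 - sqrt(2*r1/(r1+r2))) = 1393.97 m/s
Total dV = 3408 m/s

3408 m/s


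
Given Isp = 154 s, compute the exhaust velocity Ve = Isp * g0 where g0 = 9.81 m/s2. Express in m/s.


Ve = Isp * g0 = 154 * 9.81 = 1510.7 m/s

1510.7 m/s


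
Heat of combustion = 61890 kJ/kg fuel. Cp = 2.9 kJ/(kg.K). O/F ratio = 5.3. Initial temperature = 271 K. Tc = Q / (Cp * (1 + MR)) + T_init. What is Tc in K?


Tc = 61890 / (2.9 * (1 + 5.3)) + 271 = 3659 K

3659 K


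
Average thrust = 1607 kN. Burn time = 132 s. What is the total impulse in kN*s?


It = 1607 * 132 = 212124 kN*s

212124 kN*s


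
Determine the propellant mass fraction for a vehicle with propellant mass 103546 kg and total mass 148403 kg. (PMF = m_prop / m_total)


PMF = 103546 / 148403 = 0.698

0.698


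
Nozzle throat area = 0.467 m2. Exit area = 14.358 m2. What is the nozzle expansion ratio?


AR = 14.358 / 0.467 = 30.7

30.7


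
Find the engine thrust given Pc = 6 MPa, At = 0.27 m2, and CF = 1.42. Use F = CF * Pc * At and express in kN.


F = 1.42 * 6e6 * 0.27 = 2.3004e+06 N = 2300.4 kN

2300.4 kN


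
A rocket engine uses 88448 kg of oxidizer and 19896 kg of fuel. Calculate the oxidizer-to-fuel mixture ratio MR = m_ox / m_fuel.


MR = 88448 / 19896 = 4.45

4.45


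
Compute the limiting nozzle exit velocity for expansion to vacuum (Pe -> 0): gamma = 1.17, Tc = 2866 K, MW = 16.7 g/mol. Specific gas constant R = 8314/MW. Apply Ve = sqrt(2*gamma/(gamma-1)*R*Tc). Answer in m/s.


R = 8314 / 16.7 = 497.84 J/(kg.K)
Ve = sqrt(2 * 1.17 / (1.17 - 1) * 497.84 * 2866) = 4432 m/s

4432 m/s


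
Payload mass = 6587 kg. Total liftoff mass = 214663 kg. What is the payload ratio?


PR = 6587 / 214663 = 0.0307

0.0307


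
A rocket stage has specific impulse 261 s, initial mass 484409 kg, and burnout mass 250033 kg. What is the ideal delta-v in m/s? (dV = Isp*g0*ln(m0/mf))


Ve = 261 * 9.81 = 2560.41 m/s
dV = 2560.41 * ln(484409/250033) = 1693 m/s

1693 m/s


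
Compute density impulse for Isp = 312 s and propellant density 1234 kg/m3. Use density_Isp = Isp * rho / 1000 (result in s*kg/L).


rho*Isp = 312 * 1234 / 1000 = 385 s*kg/L

385 s*kg/L


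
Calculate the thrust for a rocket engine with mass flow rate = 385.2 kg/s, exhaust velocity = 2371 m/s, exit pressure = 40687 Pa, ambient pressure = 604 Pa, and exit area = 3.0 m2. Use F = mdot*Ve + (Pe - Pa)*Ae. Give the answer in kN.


F = 385.2 * 2371 + (40687 - 604) * 3.0 = 1.0336e+06 N = 1033.6 kN

1033.6 kN


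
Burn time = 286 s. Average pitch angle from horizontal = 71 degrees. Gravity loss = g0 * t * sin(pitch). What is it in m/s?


GL = 9.81 * 286 * sin(71 deg) = 2653 m/s

2653 m/s


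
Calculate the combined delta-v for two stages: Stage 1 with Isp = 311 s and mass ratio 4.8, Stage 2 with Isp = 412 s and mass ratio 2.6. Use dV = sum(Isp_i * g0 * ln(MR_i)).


dV1 = 311 * 9.81 * ln(4.8) = 4785.7 m/s
dV2 = 412 * 9.81 * ln(2.6) = 3861.9 m/s
Total dV = 4785.7 + 3861.9 = 8647.6 m/s ~ 8648 m/s

8648 m/s


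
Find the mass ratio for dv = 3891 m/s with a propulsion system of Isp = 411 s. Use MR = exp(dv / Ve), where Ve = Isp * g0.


Ve = 411 * 9.81 = 4031.91 m/s
MR = exp(3891 / 4031.91) = 2.625

2.625


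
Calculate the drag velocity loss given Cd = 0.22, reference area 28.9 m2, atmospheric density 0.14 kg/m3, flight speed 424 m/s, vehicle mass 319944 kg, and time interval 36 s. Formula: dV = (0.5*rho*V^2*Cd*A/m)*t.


D = 0.5 * 0.14 * 424^2 * 0.22 * 28.9 = 80011.11 N
a = 80011.11 / 319944 = 0.2501 m/s2
dV = 0.2501 * 36 = 9.0 m/s

9.0 m/s


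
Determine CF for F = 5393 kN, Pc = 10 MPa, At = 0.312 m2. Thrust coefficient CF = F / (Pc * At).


CF = 5393000 / (10e6 * 0.312) = 1.73

1.73


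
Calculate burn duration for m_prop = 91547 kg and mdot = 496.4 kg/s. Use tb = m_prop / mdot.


tb = 91547 / 496.4 = 184.4 s

184.4 s


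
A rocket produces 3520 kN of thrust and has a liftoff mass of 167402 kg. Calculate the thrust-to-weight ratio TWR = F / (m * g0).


TWR = 3520000 / (167402 * 9.81) = 2.14

2.14


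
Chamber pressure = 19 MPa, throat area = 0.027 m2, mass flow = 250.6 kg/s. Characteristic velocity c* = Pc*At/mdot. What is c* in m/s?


c* = 19e6 * 0.027 / 250.6 = 2047 m/s

2047 m/s


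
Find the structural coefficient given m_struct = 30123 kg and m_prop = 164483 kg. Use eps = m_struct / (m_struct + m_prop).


eps = 30123 / (30123 + 164483) = 0.1548

0.1548


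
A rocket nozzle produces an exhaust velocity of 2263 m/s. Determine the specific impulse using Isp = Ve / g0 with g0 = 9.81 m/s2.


Isp = Ve / g0 = 2263 / 9.81 = 230.7 s

230.7 s


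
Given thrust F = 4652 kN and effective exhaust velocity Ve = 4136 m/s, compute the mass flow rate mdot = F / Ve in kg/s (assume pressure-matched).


mdot = F / Ve = 4652000 / 4136 = 1124.8 kg/s

1124.8 kg/s


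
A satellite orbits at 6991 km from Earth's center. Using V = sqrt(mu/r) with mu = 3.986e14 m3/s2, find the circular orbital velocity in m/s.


V = sqrt(3.986e14 / 6991000) = 7551 m/s

7551 m/s


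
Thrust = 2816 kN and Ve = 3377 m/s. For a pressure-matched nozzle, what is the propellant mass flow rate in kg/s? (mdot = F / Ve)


mdot = F / Ve = 2816000 / 3377 = 833.9 kg/s

833.9 kg/s


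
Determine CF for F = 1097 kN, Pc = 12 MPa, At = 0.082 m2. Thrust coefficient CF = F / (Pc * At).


CF = 1097000 / (12e6 * 0.082) = 1.11

1.11


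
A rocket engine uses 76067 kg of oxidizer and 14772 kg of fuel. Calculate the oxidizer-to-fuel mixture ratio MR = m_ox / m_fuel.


MR = 76067 / 14772 = 5.15

5.15


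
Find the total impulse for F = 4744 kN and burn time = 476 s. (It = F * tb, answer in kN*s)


It = 4744 * 476 = 2258144 kN*s

2258144 kN*s


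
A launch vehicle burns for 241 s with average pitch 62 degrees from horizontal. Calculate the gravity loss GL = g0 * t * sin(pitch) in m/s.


GL = 9.81 * 241 * sin(62 deg) = 2087 m/s

2087 m/s


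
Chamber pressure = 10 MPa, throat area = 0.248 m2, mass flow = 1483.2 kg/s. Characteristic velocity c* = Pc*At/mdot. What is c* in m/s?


c* = 10e6 * 0.248 / 1483.2 = 1672 m/s

1672 m/s


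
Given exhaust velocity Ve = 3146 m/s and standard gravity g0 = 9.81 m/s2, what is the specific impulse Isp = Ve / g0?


Isp = Ve / g0 = 3146 / 9.81 = 320.7 s

320.7 s


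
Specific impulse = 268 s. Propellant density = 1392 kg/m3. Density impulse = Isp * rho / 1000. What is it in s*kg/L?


rho*Isp = 268 * 1392 / 1000 = 373 s*kg/L

373 s*kg/L


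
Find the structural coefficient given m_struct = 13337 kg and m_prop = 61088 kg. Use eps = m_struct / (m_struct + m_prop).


eps = 13337 / (13337 + 61088) = 0.1792

0.1792


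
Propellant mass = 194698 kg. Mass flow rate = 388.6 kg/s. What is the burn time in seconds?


tb = 194698 / 388.6 = 501.0 s

501.0 s


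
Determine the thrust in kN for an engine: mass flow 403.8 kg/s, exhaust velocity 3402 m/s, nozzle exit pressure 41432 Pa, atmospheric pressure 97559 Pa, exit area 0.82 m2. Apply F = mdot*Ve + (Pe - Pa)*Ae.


F = 403.8 * 3402 + (41432 - 97559) * 0.82 = 1.3277e+06 N = 1327.7 kN

1327.7 kN


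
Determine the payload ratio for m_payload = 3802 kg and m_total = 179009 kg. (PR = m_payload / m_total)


PR = 3802 / 179009 = 0.0212

0.0212


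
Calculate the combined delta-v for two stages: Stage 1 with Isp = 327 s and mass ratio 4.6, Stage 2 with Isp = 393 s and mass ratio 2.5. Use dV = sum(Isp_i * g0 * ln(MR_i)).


dV1 = 327 * 9.81 * ln(4.6) = 4895.4 m/s
dV2 = 393 * 9.81 * ln(2.5) = 3532.6 m/s
Total dV = 4895.4 + 3532.6 = 8428.0 m/s ~ 8428 m/s

8428 m/s


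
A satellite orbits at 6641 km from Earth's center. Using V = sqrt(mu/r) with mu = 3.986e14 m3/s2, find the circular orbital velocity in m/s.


V = sqrt(3.986e14 / 6641000) = 7747 m/s

7747 m/s


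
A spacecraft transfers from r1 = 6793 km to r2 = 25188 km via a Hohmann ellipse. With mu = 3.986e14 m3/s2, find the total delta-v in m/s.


V1 = sqrt(mu/r1) = 7660.16 m/s
dV1 = V1*(sqrt(2*r2/(r1+r2)) - 1) = 1953.83 m/s
V2 = sqrt(mu/r2) = 3978.06 m/s
dV2 = V2*(1 - sqrt(2*r1/(r1+r2))) = 1385.25 m/s
Total dV = 3339 m/s

3339 m/s


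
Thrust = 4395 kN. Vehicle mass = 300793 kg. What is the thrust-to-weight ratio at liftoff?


TWR = 4395000 / (300793 * 9.81) = 1.49

1.49


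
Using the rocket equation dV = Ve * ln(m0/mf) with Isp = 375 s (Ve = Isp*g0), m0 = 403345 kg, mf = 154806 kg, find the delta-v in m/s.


Ve = 375 * 9.81 = 3678.75 m/s
dV = 3678.75 * ln(403345/154806) = 3523 m/s

3523 m/s


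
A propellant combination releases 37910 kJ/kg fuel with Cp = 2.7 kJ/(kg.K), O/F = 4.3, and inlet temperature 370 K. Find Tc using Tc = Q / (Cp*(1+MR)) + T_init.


Tc = 37910 / (2.7 * (1 + 4.3)) + 370 = 3019 K

3019 K


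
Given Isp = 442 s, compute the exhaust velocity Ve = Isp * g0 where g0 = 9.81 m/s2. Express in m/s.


Ve = Isp * g0 = 442 * 9.81 = 4336.0 m/s

4336.0 m/s


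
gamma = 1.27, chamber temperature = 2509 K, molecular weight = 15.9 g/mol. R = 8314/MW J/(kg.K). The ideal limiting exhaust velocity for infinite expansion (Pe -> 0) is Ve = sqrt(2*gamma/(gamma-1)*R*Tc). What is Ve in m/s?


R = 8314 / 15.9 = 522.89 J/(kg.K)
Ve = sqrt(2 * 1.27 / (1.27 - 1) * 522.89 * 2509) = 3513 m/s

3513 m/s


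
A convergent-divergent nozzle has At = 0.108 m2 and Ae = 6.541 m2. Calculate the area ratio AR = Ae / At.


AR = 6.541 / 0.108 = 60.6

60.6


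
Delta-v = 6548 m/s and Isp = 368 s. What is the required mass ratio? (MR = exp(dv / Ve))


Ve = 368 * 9.81 = 3610.08 m/s
MR = exp(6548 / 3610.08) = 6.134

6.134


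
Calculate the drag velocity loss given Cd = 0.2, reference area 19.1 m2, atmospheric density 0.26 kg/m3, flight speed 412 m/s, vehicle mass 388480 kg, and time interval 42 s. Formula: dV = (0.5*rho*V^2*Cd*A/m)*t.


D = 0.5 * 0.26 * 412^2 * 0.2 * 19.1 = 84294.87 N
a = 84294.87 / 388480 = 0.217 m/s2
dV = 0.217 * 42 = 9.1 m/s

9.1 m/s


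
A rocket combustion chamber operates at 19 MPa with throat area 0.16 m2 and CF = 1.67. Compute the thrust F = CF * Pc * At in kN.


F = 1.67 * 19e6 * 0.16 = 5.0768e+06 N = 5076.8 kN

5076.8 kN


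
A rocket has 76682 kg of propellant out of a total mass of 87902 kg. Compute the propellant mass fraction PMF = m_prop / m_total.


PMF = 76682 / 87902 = 0.872

0.872


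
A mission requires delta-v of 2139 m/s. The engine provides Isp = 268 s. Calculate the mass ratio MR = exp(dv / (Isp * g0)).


Ve = 268 * 9.81 = 2629.08 m/s
MR = exp(2139 / 2629.08) = 2.256

2.256


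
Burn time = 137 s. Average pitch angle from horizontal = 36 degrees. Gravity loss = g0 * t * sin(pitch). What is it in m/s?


GL = 9.81 * 137 * sin(36 deg) = 790 m/s

790 m/s


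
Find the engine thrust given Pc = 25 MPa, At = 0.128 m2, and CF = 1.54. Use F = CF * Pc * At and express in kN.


F = 1.54 * 25e6 * 0.128 = 4.9280e+06 N = 4928.0 kN

4928.0 kN


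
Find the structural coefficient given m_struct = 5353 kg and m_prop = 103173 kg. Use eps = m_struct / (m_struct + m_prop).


eps = 5353 / (5353 + 103173) = 0.0493

0.0493


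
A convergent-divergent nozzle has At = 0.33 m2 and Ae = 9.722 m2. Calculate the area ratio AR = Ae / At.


AR = 9.722 / 0.33 = 29.5

29.5


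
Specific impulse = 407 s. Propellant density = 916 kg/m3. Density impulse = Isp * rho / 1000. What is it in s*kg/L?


rho*Isp = 407 * 916 / 1000 = 373 s*kg/L

373 s*kg/L


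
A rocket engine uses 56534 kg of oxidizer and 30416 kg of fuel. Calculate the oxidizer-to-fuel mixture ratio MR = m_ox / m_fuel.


MR = 56534 / 30416 = 1.86

1.86


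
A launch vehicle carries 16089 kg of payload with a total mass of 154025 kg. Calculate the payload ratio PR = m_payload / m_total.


PR = 16089 / 154025 = 0.1045

0.1045


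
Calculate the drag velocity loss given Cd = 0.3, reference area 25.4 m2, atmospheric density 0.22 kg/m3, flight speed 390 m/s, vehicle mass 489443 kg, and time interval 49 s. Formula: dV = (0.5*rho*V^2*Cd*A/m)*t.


D = 0.5 * 0.22 * 390^2 * 0.3 * 25.4 = 127490.22 N
a = 127490.22 / 489443 = 0.2605 m/s2
dV = 0.2605 * 49 = 12.8 m/s

12.8 m/s


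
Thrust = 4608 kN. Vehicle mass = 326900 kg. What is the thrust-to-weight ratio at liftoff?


TWR = 4608000 / (326900 * 9.81) = 1.44

1.44


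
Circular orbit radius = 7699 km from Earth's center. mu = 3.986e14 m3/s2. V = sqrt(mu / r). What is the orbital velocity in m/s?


V = sqrt(3.986e14 / 7699000) = 7195 m/s

7195 m/s


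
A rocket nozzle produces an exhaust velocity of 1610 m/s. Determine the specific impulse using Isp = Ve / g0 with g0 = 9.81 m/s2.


Isp = Ve / g0 = 1610 / 9.81 = 164.1 s

164.1 s


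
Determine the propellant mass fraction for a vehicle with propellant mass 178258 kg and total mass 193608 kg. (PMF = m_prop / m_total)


PMF = 178258 / 193608 = 0.921

0.921


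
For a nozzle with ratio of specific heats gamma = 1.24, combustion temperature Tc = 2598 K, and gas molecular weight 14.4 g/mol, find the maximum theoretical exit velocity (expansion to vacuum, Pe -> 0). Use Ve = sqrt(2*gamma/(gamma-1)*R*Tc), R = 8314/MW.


R = 8314 / 14.4 = 577.36 J/(kg.K)
Ve = sqrt(2 * 1.24 / (1.24 - 1) * 577.36 * 2598) = 3937 m/s

3937 m/s


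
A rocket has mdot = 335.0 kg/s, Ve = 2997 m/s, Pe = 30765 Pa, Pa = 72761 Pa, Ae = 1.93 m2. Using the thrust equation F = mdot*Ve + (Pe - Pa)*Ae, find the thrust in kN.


F = 335.0 * 2997 + (30765 - 72761) * 1.93 = 922943.0 N = 922.9 kN

922.9 kN


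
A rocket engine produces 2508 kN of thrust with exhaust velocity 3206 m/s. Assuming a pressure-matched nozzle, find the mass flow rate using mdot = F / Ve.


mdot = F / Ve = 2508000 / 3206 = 782.3 kg/s

782.3 kg/s


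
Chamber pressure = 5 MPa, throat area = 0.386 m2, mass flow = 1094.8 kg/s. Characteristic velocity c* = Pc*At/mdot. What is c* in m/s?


c* = 5e6 * 0.386 / 1094.8 = 1763 m/s

1763 m/s


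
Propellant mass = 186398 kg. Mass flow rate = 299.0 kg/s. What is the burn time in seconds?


tb = 186398 / 299.0 = 623.4 s

623.4 s


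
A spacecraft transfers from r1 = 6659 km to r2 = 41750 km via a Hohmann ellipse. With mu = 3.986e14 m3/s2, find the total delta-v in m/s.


V1 = sqrt(mu/r1) = 7736.85 m/s
dV1 = V1*(sqrt(2*r2/(r1+r2)) - 1) = 2424.33 m/s
V2 = sqrt(mu/r2) = 3089.87 m/s
dV2 = V2*(1 - sqrt(2*r1/(r1+r2))) = 1469.19 m/s
Total dV = 3894 m/s

3894 m/s


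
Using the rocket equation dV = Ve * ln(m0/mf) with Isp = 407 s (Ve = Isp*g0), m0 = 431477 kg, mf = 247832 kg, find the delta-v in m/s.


Ve = 407 * 9.81 = 3992.67 m/s
dV = 3992.67 * ln(431477/247832) = 2214 m/s

2214 m/s


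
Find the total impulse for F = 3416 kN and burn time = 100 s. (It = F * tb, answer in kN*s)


It = 3416 * 100 = 341600 kN*s

341600 kN*s


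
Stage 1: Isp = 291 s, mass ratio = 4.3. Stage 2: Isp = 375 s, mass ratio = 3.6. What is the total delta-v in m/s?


dV1 = 291 * 9.81 * ln(4.3) = 4163.9 m/s
dV2 = 375 * 9.81 * ln(3.6) = 4712.2 m/s
Total dV = 4163.9 + 4712.2 = 8876.1 m/s ~ 8876 m/s

8876 m/s


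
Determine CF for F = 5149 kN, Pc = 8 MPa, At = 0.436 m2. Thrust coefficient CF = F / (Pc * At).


CF = 5149000 / (8e6 * 0.436) = 1.48

1.48


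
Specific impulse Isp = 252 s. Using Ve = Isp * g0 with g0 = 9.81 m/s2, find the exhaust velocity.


Ve = Isp * g0 = 252 * 9.81 = 2472.1 m/s

2472.1 m/s


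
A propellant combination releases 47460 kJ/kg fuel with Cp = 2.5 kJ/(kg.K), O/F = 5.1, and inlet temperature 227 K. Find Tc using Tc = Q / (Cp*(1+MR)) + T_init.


Tc = 47460 / (2.5 * (1 + 5.1)) + 227 = 3339 K

3339 K


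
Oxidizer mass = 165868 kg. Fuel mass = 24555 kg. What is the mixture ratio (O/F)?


MR = 165868 / 24555 = 6.75

6.75


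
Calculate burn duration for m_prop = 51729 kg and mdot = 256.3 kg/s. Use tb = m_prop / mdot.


tb = 51729 / 256.3 = 201.8 s

201.8 s


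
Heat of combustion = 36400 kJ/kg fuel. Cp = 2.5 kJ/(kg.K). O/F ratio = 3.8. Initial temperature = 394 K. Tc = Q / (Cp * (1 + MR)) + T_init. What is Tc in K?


Tc = 36400 / (2.5 * (1 + 3.8)) + 394 = 3427 K

3427 K


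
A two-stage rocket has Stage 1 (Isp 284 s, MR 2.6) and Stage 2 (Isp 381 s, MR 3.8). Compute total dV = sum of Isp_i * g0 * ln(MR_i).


dV1 = 284 * 9.81 * ln(2.6) = 2662.1 m/s
dV2 = 381 * 9.81 * ln(3.8) = 4989.7 m/s
Total dV = 2662.1 + 4989.7 = 7651.8 m/s ~ 7652 m/s

7652 m/s


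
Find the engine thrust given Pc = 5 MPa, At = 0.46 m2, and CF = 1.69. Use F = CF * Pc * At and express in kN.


F = 1.69 * 5e6 * 0.46 = 3.8870e+06 N = 3887.0 kN

3887.0 kN


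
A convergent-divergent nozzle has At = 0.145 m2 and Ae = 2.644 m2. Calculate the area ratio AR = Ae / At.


AR = 2.644 / 0.145 = 18.2

18.2


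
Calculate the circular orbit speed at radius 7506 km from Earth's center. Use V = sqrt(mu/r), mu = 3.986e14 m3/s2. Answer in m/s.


V = sqrt(3.986e14 / 7506000) = 7287 m/s

7287 m/s


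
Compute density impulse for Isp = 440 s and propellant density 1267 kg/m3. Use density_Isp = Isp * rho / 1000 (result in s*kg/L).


rho*Isp = 440 * 1267 / 1000 = 557 s*kg/L

557 s*kg/L


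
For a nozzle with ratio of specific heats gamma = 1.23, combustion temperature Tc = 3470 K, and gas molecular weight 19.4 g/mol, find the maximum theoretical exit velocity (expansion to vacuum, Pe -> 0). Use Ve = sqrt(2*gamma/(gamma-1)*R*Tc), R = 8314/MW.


R = 8314 / 19.4 = 428.56 J/(kg.K)
Ve = sqrt(2 * 1.23 / (1.23 - 1) * 428.56 * 3470) = 3988 m/s

3988 m/s


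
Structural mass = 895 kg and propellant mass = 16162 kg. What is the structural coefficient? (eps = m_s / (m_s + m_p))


eps = 895 / (895 + 16162) = 0.0525

0.0525


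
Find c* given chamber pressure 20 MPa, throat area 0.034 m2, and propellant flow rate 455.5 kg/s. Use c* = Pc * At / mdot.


c* = 20e6 * 0.034 / 455.5 = 1493 m/s

1493 m/s


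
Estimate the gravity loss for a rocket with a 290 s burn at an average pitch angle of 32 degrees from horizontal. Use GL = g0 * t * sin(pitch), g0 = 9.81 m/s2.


GL = 9.81 * 290 * sin(32 deg) = 1508 m/s

1508 m/s


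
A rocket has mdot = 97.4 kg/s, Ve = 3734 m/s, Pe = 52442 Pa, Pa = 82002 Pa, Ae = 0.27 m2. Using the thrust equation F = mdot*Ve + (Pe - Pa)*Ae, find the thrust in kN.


F = 97.4 * 3734 + (52442 - 82002) * 0.27 = 355710.0 N = 355.7 kN

355.7 kN


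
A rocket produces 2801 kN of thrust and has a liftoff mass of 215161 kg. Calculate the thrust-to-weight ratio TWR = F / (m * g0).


TWR = 2801000 / (215161 * 9.81) = 1.33

1.33


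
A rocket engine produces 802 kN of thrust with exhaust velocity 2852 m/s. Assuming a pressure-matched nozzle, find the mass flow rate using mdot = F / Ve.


mdot = F / Ve = 802000 / 2852 = 281.2 kg/s

281.2 kg/s


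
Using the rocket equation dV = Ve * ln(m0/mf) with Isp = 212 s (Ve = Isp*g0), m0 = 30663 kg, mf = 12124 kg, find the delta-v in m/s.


Ve = 212 * 9.81 = 2079.72 m/s
dV = 2079.72 * ln(30663/12124) = 1930 m/s

1930 m/s


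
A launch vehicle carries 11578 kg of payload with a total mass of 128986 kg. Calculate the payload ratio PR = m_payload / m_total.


PR = 11578 / 128986 = 0.0898

0.0898


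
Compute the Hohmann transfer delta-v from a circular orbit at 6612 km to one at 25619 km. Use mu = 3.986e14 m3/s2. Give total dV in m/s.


V1 = sqrt(mu/r1) = 7764.3 m/s
dV1 = V1*(sqrt(2*r2/(r1+r2)) - 1) = 2025.22 m/s
V2 = sqrt(mu/r2) = 3944.46 m/s
dV2 = V2*(1 - sqrt(2*r1/(r1+r2))) = 1417.89 m/s
Total dV = 3443 m/s

3443 m/s


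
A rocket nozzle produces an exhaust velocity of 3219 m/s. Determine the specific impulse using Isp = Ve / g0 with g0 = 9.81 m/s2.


Isp = Ve / g0 = 3219 / 9.81 = 328.1 s

328.1 s


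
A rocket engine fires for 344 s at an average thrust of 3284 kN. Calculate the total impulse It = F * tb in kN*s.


It = 3284 * 344 = 1129696 kN*s

1129696 kN*s


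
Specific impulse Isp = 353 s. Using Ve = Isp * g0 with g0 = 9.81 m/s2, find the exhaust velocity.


Ve = Isp * g0 = 353 * 9.81 = 3462.9 m/s

3462.9 m/s


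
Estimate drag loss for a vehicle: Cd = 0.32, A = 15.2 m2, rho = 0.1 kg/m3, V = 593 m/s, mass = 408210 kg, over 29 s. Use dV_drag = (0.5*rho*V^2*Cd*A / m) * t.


D = 0.5 * 0.1 * 593^2 * 0.32 * 15.2 = 85521.04 N
a = 85521.04 / 408210 = 0.2095 m/s2
dV = 0.2095 * 29 = 6.1 m/s

6.1 m/s


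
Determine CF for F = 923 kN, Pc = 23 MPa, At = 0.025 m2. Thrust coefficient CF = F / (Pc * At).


CF = 923000 / (23e6 * 0.025) = 1.61

1.61


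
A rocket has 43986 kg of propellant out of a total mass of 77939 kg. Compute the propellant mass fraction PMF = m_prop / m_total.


PMF = 43986 / 77939 = 0.564

0.564


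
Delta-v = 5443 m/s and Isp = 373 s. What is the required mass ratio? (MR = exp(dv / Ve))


Ve = 373 * 9.81 = 3659.13 m/s
MR = exp(5443 / 3659.13) = 4.426

4.426


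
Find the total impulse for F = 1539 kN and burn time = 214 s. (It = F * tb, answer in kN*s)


It = 1539 * 214 = 329346 kN*s

329346 kN*s


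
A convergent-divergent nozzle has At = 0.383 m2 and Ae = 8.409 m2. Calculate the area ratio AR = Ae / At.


AR = 8.409 / 0.383 = 22.0

22.0


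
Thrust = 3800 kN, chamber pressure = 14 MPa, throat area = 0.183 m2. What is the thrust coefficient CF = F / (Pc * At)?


CF = 3800000 / (14e6 * 0.183) = 1.48

1.48


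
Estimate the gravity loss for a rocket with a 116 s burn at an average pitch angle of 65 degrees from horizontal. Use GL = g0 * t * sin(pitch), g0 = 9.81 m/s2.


GL = 9.81 * 116 * sin(65 deg) = 1031 m/s

1031 m/s


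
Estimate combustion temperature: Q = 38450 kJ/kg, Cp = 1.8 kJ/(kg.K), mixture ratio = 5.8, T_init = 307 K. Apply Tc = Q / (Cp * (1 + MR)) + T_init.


Tc = 38450 / (1.8 * (1 + 5.8)) + 307 = 3448 K

3448 K


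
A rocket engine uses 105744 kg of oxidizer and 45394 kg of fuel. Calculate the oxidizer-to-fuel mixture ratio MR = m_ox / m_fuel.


MR = 105744 / 45394 = 2.33

2.33


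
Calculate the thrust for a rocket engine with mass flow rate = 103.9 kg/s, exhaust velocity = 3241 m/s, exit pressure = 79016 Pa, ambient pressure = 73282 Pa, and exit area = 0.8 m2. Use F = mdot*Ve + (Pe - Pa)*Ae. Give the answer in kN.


F = 103.9 * 3241 + (79016 - 73282) * 0.8 = 341327.0 N = 341.3 kN

341.3 kN


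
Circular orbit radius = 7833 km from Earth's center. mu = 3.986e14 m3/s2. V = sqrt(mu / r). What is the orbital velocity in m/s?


V = sqrt(3.986e14 / 7833000) = 7134 m/s

7134 m/s


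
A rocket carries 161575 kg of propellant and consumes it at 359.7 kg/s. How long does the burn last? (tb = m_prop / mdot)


tb = 161575 / 359.7 = 449.2 s

449.2 s


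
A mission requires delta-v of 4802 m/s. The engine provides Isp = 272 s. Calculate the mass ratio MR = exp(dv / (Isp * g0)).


Ve = 272 * 9.81 = 2668.32 m/s
MR = exp(4802 / 2668.32) = 6.047

6.047


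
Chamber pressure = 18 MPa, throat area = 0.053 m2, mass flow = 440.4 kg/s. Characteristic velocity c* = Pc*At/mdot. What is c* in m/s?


c* = 18e6 * 0.053 / 440.4 = 2166 m/s

2166 m/s


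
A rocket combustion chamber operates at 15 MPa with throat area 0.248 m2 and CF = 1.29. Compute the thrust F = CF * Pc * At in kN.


F = 1.29 * 15e6 * 0.248 = 4.7988e+06 N = 4798.8 kN

4798.8 kN


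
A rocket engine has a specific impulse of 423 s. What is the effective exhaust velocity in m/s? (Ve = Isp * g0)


Ve = Isp * g0 = 423 * 9.81 = 4149.6 m/s

4149.6 m/s


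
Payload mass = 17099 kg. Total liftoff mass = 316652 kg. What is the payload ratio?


PR = 17099 / 316652 = 0.054

0.054


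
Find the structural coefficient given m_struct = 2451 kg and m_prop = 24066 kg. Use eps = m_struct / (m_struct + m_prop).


eps = 2451 / (2451 + 24066) = 0.0924

0.0924


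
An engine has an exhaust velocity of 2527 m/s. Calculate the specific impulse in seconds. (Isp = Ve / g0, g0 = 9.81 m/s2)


Isp = Ve / g0 = 2527 / 9.81 = 257.6 s

257.6 s


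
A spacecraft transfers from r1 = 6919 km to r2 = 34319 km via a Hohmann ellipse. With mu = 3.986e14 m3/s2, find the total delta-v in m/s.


V1 = sqrt(mu/r1) = 7590.09 m/s
dV1 = V1*(sqrt(2*r2/(r1+r2)) - 1) = 2202.11 m/s
V2 = sqrt(mu/r2) = 3408.01 m/s
dV2 = V2*(1 - sqrt(2*r1/(r1+r2))) = 1433.82 m/s
Total dV = 3636 m/s

3636 m/s


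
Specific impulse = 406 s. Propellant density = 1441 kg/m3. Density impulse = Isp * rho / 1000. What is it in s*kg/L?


rho*Isp = 406 * 1441 / 1000 = 585 s*kg/L

585 s*kg/L


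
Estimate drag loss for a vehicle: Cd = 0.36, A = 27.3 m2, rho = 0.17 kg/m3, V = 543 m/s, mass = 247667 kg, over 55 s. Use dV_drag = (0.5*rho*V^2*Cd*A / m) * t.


D = 0.5 * 0.17 * 543^2 * 0.36 * 27.3 = 246310.96 N
a = 246310.96 / 247667 = 0.9945 m/s2
dV = 0.9945 * 55 = 54.7 m/s

54.7 m/s


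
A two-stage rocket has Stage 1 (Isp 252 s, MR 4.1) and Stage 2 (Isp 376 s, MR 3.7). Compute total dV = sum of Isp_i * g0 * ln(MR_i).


dV1 = 252 * 9.81 * ln(4.1) = 3488.1 m/s
dV2 = 376 * 9.81 * ln(3.7) = 4825.9 m/s
Total dV = 3488.1 + 4825.9 = 8314.0 m/s ~ 8314 m/s

8314 m/s


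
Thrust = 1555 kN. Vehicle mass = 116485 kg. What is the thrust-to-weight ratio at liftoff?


TWR = 1555000 / (116485 * 9.81) = 1.36

1.36


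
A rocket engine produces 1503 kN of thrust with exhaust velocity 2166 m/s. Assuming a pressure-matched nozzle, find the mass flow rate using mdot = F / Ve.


mdot = F / Ve = 1503000 / 2166 = 693.9 kg/s

693.9 kg/s


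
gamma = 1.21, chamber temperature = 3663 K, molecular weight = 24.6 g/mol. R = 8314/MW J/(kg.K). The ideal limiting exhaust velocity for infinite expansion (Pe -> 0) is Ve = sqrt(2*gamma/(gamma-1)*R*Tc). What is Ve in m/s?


R = 8314 / 24.6 = 337.97 J/(kg.K)
Ve = sqrt(2 * 1.21 / (1.21 - 1) * 337.97 * 3663) = 3777 m/s

3777 m/s


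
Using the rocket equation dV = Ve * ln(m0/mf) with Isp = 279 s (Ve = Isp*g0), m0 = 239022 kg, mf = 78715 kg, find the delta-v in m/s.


Ve = 279 * 9.81 = 2736.99 m/s
dV = 2736.99 * ln(239022/78715) = 3040 m/s

3040 m/s


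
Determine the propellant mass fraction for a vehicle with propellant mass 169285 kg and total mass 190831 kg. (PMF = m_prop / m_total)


PMF = 169285 / 190831 = 0.887

0.887


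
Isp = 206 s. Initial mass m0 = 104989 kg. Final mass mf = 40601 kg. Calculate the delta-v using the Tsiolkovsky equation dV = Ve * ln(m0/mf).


Ve = 206 * 9.81 = 2020.86 m/s
dV = 2020.86 * ln(104989/40601) = 1920 m/s

1920 m/s


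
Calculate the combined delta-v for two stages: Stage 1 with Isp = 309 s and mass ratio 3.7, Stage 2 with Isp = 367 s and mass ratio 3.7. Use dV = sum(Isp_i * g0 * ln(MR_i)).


dV1 = 309 * 9.81 * ln(3.7) = 3965.9 m/s
dV2 = 367 * 9.81 * ln(3.7) = 4710.4 m/s
Total dV = 3965.9 + 4710.4 = 8676.3 m/s ~ 8676 m/s

8676 m/s


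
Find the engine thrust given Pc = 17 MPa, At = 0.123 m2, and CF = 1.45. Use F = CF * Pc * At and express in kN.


F = 1.45 * 17e6 * 0.123 = 3.0320e+06 N = 3031.9 kN

3031.9 kN


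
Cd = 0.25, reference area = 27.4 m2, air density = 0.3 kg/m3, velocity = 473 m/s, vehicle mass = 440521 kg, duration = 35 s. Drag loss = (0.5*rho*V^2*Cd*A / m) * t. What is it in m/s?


D = 0.5 * 0.3 * 473^2 * 0.25 * 27.4 = 229881.55 N
a = 229881.55 / 440521 = 0.5218 m/s2
dV = 0.5218 * 35 = 18.3 m/s

18.3 m/s


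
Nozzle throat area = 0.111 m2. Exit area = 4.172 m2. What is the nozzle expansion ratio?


AR = 4.172 / 0.111 = 37.6

37.6


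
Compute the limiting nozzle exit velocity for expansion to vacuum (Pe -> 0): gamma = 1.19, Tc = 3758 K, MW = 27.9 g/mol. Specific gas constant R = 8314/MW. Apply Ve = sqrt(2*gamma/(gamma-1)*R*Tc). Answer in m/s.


R = 8314 / 27.9 = 297.99 J/(kg.K)
Ve = sqrt(2 * 1.19 / (1.19 - 1) * 297.99 * 3758) = 3745 m/s

3745 m/s


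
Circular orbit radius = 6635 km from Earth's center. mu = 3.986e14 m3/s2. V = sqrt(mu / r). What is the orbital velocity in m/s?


V = sqrt(3.986e14 / 6635000) = 7751 m/s

7751 m/s


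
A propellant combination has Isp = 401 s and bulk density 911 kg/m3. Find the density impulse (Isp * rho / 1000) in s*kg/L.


rho*Isp = 401 * 911 / 1000 = 365 s*kg/L

365 s*kg/L


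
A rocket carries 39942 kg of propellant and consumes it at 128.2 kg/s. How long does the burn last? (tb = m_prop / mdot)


tb = 39942 / 128.2 = 311.6 s

311.6 s


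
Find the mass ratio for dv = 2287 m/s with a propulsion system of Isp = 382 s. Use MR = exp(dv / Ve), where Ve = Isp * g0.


Ve = 382 * 9.81 = 3747.42 m/s
MR = exp(2287 / 3747.42) = 1.841

1.841


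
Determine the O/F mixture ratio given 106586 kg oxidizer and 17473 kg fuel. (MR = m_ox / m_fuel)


MR = 106586 / 17473 = 6.1

6.1


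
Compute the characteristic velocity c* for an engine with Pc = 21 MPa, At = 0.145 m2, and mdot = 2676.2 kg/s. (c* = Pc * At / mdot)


c* = 21e6 * 0.145 / 2676.2 = 1138 m/s

1138 m/s


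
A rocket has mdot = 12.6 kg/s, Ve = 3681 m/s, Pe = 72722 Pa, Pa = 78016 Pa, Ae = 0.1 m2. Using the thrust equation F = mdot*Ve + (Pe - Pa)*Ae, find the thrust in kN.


F = 12.6 * 3681 + (72722 - 78016) * 0.1 = 45851.0 N = 45.9 kN

45.9 kN


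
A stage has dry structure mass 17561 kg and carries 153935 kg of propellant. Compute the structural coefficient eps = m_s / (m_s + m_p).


eps = 17561 / (17561 + 153935) = 0.1024

0.1024


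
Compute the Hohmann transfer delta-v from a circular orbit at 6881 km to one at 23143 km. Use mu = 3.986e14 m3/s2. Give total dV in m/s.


V1 = sqrt(mu/r1) = 7611.02 m/s
dV1 = V1*(sqrt(2*r2/(r1+r2)) - 1) = 1839.01 m/s
V2 = sqrt(mu/r2) = 4150.1 m/s
dV2 = V2*(1 - sqrt(2*r1/(r1+r2))) = 1340.37 m/s
Total dV = 3179 m/s

3179 m/s


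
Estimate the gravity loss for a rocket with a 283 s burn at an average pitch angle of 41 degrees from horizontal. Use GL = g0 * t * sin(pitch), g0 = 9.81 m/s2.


GL = 9.81 * 283 * sin(41 deg) = 1821 m/s

1821 m/s


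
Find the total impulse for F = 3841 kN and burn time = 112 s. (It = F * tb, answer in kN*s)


It = 3841 * 112 = 430192 kN*s

430192 kN*s


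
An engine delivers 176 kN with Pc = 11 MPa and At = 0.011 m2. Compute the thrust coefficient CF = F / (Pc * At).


CF = 176000 / (11e6 * 0.011) = 1.45

1.45
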